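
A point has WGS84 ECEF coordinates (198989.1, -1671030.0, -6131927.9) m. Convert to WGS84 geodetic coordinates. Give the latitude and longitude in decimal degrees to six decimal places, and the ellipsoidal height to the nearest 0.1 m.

λ = atan2(Y, X) = -83.20909979°; p = √(X²+Y²) = 1682836.3 m.
Bowring's method on WGS84 (a = 6378137 m, b = 6356752.314 m) gives φ = -74.75160011°, h = 410.641 m.

lat -74.751600°, lon -83.209100°, h 410.6 m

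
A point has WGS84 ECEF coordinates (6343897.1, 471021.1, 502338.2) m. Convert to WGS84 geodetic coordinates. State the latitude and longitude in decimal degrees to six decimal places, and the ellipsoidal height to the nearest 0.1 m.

λ = atan2(Y, X) = 4.24630038°; p = √(X²+Y²) = 6361359.2 m.
Bowring's method on WGS84 (a = 6378137 m, b = 6356752.314 m) gives φ = 4.54540037°, h = 3158.698 m.

lat 4.545400°, lon 4.246300°, h 3158.7 m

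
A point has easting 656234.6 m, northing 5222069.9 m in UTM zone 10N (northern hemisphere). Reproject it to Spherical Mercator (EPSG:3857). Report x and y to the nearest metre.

Unproject from UTM 10N (λ₀ = -123°) → φ = 47.13359958°, λ = -120.93979968°.
Web Mercator (R = 6378137 m): x = -13462956.917 m, y = 5963908.253 m.

x -13462957 m, y 5963908 m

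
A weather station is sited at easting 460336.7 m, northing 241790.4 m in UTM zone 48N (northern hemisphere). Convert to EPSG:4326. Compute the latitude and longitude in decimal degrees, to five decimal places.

Zone 48N: λ₀ = 105°, k₀ = 0.9996, false easting 500000 m.
Meridian distance M = (N − FN)/k₀ = 241887.2 m.
Inverse transverse Mercator on WGS84 gives φ = 2.18750029°, λ = 104.64330005°.

lat 2.18750°, lon 104.64330°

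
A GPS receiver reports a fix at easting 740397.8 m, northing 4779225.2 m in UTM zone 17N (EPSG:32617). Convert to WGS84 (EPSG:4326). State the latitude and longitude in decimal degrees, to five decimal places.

lat 43.12760°, lon -78.04460°

Zone 17N: λ₀ = -81°, k₀ = 0.9996, false easting 500000 m.
Meridian distance M = (N − FN)/k₀ = 4781137.7 m.
Inverse transverse Mercator on WGS84 gives φ = 43.12760024°, λ = -78.04460043°.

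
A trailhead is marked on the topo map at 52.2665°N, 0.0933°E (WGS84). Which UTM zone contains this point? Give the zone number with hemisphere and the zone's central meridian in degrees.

Zone 31N, central meridian 3°

UTM zone = ⌊(λ + 180)/6⌋ + 1; 0.0933° ∈ [0°, 6°) → zone 31.
Hemisphere: N (φ ≥ 0).
Central meridian λ₀ = 6×31 − 183 = 3°.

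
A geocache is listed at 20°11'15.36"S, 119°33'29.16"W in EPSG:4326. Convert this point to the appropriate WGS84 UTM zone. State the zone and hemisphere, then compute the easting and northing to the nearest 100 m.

Zone 11S: E 232700 m, N 7765700 m

Longitude -119.5581° lies in the 6° band [-120°, -114°), giving zone 11; latitude is south of the equator, so 11S.
Zone 11 central meridian λ₀ = 6×11 − 183 = -117°; Δλ = -2.5581°.
Transverse Mercator on WGS84 with k₀ = 0.9996 gives E = 232659.676 m, N = 7765698.167 m.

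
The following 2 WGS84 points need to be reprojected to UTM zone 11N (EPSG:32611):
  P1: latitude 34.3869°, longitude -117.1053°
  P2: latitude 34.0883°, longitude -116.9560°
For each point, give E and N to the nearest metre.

P1: E 490320 m, N 3805061 m; P2: E 504059 m, N 3771947 m

UTM zone 11N: λ₀ = -117°, k₀ = 0.9996.
P1 (34.3869°, -117.1053°) → (490320.080, 3805061.060) m.
P2 (34.0883°, -116.9560°) → (504059.096, 3771947.450) m.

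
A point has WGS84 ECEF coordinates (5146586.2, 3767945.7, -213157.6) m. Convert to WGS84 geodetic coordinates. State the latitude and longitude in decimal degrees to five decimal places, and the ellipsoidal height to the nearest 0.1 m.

λ = atan2(Y, X) = 36.20879998°; p = √(X²+Y²) = 6378461.0 m.
Bowring's method on WGS84 (a = 6378137 m, b = 6356752.314 m) gives φ = -1.92689962°, h = 3908.636 m.

lat -1.92690°, lon 36.20880°, h 3908.6 m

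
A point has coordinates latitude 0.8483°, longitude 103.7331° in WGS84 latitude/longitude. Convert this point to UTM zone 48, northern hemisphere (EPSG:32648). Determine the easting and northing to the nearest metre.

E 359030 m, N 93786 m

Zone 48 central meridian λ₀ = 6×48 − 183 = 105°; Δλ = -1.2669°.
Transverse Mercator on WGS84 with k₀ = 0.9996 gives E = 359029.537 m, N = 93785.784 m.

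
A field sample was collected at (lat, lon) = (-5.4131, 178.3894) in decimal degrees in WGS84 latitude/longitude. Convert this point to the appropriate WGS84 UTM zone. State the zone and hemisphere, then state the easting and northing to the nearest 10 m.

Longitude 178.3894° lies in the 6° band [174°, 180°), giving zone 60; latitude is south of the equator, so 60S.
Zone 60 central meridian λ₀ = 6×60 − 183 = 177°; Δλ = +1.3894°.
Transverse Mercator on WGS84 with k₀ = 0.9996 gives E = 653935.462 m, N = 9401495.865 m.

Zone 60S: E 653940 m, N 9401500 m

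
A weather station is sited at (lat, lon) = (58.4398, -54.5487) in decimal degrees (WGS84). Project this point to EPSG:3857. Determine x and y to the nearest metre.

Web Mercator is spherical with R = a = 6378137 m.
x = R·λ = 6378137 × -0.952054418 = -6072333.507 m.
y = R·ln tan(π/4 + φ/2) = 6378137 × 1.263735609 = 8060278.847 m.

x -6072334 m, y 8060279 m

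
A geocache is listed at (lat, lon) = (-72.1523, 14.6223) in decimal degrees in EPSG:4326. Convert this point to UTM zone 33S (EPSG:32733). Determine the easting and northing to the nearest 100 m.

Zone 33 central meridian λ₀ = 6×33 − 183 = 15°; Δλ = -0.3777°.
Transverse Mercator on WGS84 with k₀ = 0.9996 gives E = 487079.590 m, N = 1994039.039 m.

E 487100 m, N 1994000 m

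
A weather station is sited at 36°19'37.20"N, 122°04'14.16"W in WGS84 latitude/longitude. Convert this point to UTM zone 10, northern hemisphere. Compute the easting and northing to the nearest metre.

Zone 10 central meridian λ₀ = 6×10 − 183 = -123°; Δλ = +0.9294°.
Transverse Mercator on WGS84 with k₀ = 0.9996 gives E = 583418.539 m, N = 4020619.341 m.

E 583419 m, N 4020619 m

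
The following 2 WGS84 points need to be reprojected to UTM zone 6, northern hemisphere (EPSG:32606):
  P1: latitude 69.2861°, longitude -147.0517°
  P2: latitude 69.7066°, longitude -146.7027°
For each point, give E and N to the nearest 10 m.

UTM zone 6N: λ₀ = -147°, k₀ = 0.9996.
P1 (69.2861°, -147.0517°) → (497959.199, 7686264.977) m.
P2 (69.7066°, -146.7027°) → (511507.663, 7733182.479) m.

P1: E 497960 m, N 7686260 m; P2: E 511510 m, N 7733180 m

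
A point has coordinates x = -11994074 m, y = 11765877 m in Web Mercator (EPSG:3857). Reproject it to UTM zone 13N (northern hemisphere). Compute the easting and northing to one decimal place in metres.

E 405545.7 m, N 7995011.3 m

Web Mercator inverse (R = 6378137 m) → φ = 72.03520006°, λ = -107.74459993°.
UTM 13N forward: E = 405545.705 m, N = 7995011.266 m.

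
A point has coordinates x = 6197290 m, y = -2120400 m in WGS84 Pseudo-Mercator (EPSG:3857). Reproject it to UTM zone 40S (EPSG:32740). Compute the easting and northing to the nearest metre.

E 359891 m, N 7931137 m

Web Mercator inverse (R = 6378137 m) → φ = -18.70640356°, λ = 55.67120327°.
UTM 40S forward: E = 359890.788 m, N = 7931136.696 m.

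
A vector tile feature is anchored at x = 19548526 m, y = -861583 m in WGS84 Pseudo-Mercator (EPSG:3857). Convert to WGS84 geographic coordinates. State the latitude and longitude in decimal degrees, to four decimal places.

lat -7.7163°, lon 175.6074°

R = 6378137 m. λ = x/R = 175.60739688°.
φ = 2·arctan(exp(y/R)) − 90° = 2·arctan(0.87364) − 90° = -7.71629996°.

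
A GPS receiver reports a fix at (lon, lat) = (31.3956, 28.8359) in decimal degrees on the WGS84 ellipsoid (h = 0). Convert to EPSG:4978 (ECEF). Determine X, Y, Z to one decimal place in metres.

X 4772966.6 m, Y 2912928.2 m, Z 3057981.1 m

WGS84: a = 6378137 m, e² = 0.006694380; N(φ) = a/√(1−e²sin²φ) = 6383108.885 m.
X = (N+h)·cosφ·cosλ = 4772966.594 m; Y = (N+h)·cosφ·sinλ = 2912928.169 m; Z = (N(1−e²)+h)·sinφ = 3057981.076 m.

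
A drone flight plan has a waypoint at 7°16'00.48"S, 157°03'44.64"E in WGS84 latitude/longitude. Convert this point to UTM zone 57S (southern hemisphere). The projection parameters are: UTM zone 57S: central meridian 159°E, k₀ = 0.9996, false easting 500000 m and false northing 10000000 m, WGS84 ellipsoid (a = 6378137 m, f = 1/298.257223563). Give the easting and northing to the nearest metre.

E 286074 m, N 9196299 m

Zone 57 central meridian λ₀ = 6×57 − 183 = 159°; Δλ = -1.9376°.
Transverse Mercator on WGS84 with k₀ = 0.9996 gives E = 286074.208 m, N = 9196299.478 m.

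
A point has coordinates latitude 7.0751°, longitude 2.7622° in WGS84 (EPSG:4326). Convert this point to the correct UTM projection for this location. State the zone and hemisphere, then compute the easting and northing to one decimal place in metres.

Zone 31N: E 473738.9 m, N 782057.6 m

Longitude 2.7622° lies in the 6° band [0°, 6°), giving zone 31; latitude is north of the equator, so 31N.
Zone 31 central meridian λ₀ = 6×31 − 183 = 3°; Δλ = -0.2378°.
Transverse Mercator on WGS84 with k₀ = 0.9996 gives E = 473738.894 m, N = 782057.636 m.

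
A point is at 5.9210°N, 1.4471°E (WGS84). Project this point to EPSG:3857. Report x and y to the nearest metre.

x 161090 m, y 660299 m

Web Mercator is spherical with R = a = 6378137 m.
x = R·λ = 6378137 × 0.025256660 = 161090.435 m.
y = R·ln tan(π/4 + φ/2) = 6378137 × 0.103525373 = 660299.014 m.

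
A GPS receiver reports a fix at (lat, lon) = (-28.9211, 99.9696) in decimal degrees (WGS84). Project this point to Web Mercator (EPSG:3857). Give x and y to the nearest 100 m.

Web Mercator is spherical with R = a = 6378137 m.
x = R·λ = 6378137 × 1.744798672 = 11128564.967 m.
y = R·ln tan(π/4 + φ/2) = 6378137 × -0.527678797 = -3365607.660 m.

x 11128600 m, y -3365600 m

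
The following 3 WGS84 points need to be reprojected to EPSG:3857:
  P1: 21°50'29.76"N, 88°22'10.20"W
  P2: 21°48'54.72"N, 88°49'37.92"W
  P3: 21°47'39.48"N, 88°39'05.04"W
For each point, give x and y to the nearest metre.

P1: x -9837248 m, y 2492518 m; P2: x -9888199 m, y 2489352 m; P3: x -9868629 m, y 2486846 m

Web Mercator: x = R·λ, y = R·ln tan(π/4+φ/2), R = 6378137 m.
P1 (21.8416°, -88.3695°) → (-9837247.742, 2492518.013) m.
P2 (21.8152°, -88.8272°) → (-9888198.673, 2489352.194) m.
P3 (21.7943°, -88.6514°) → (-9868628.706, 2486846.335) m.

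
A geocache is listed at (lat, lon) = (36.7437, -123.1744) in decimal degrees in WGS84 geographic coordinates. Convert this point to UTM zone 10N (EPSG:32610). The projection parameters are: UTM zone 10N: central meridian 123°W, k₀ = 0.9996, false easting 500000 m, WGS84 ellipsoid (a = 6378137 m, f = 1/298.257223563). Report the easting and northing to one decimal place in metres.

Zone 10 central meridian λ₀ = 6×10 − 183 = -123°; Δλ = -0.1744°.
Transverse Mercator on WGS84 with k₀ = 0.9996 gives E = 484430.640 m, N = 4066454.968 m.

E 484430.6 m, N 4066455.0 m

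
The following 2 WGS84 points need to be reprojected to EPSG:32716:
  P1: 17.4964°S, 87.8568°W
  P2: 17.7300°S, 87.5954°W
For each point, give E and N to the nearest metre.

UTM zone 16S: λ₀ = -87°, k₀ = 0.9996.
P1 (-17.4964°, -87.8568°) → (409040.135, 8065324.890) m.
P2 (-17.7300°, -87.5954°) → (436873.237, 8039585.907) m.

P1: E 409040 m, N 8065325 m; P2: E 436873 m, N 8039586 m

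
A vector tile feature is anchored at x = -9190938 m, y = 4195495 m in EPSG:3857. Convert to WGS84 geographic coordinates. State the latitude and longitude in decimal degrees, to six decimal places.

R = 6378137 m. λ = x/R = -82.56360081°.
φ = 2·arctan(exp(y/R)) − 90° = 2·arctan(1.93053) − 90° = 35.23230170°.

lat 35.232302°, lon -82.563601°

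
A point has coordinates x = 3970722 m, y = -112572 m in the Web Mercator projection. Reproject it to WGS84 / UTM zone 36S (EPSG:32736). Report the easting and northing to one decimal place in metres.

E 797122.2 m, N 9888109.8 m

Web Mercator inverse (R = 6378137 m) → φ = -1.01119898°, λ = 35.66960262°.
UTM 36S forward: E = 797122.162 m, N = 9888109.788 m.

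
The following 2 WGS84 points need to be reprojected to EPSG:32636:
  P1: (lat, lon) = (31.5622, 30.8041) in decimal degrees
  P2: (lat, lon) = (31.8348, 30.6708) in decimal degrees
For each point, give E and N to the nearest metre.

P1: E 291583 m, N 3494002 m; P2: E 279574 m, N 3524489 m

UTM zone 36N: λ₀ = 33°, k₀ = 0.9996.
P1 (31.5622°, 30.8041°) → (291582.781, 3494001.658) m.
P2 (31.8348°, 30.6708°) → (279573.927, 3524488.849) m.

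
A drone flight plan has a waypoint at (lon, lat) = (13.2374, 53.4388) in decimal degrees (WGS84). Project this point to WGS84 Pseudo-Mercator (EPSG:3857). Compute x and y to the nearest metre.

Web Mercator is spherical with R = a = 6378137 m.
x = R·λ = 6378137 × 0.231036214 = 1473580.627 m.
y = R·ln tan(π/4 + φ/2) = 6378137 × 1.107624392 = 7064580.117 m.

x 1473581 m, y 7064580 m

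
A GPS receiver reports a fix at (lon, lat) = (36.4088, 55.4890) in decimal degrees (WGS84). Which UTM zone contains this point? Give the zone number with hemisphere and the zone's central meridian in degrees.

Zone 37N, central meridian 39°

UTM zone = ⌊(λ + 180)/6⌋ + 1; 36.4088° ∈ [36°, 42°) → zone 37.
Hemisphere: N (φ ≥ 0).
Central meridian λ₀ = 6×37 − 183 = 39°.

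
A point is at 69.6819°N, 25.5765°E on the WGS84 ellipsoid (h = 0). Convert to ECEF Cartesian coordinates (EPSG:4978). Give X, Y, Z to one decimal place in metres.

X 2003580.8 m, Y 958944.8 m, Z 5958810.2 m

WGS84: a = 6378137 m, e² = 0.006694380; N(φ) = a/√(1−e²sin²φ) = 6396995.115 m.
X = (N+h)·cosφ·cosλ = 2003580.758 m; Y = (N+h)·cosφ·sinλ = 958944.837 m; Z = (N(1−e²)+h)·sinφ = 5958810.1504 m.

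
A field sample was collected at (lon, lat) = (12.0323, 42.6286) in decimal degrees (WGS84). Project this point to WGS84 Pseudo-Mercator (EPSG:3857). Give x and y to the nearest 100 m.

x 1339400 m, y 5255600 m

Web Mercator is spherical with R = a = 6378137 m.
x = R·λ = 6378137 × 0.210003252 = 1339429.509 m.
y = R·ln tan(π/4 + φ/2) = 6378137 × 0.824004056 = 5255610.758 m.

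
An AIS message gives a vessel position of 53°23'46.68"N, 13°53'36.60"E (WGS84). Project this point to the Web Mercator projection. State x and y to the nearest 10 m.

Web Mercator is spherical with R = a = 6378137 m.
x = R·λ = 6378137 × 0.242487320 = 1546617.345 m.
y = R·ln tan(π/4 + φ/2) = 6378137 × 1.106379776 = 7056641.784 m.

x 1546620 m, y 7056640 m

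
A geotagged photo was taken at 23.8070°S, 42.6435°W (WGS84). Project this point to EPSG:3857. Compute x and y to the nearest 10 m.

Web Mercator is spherical with R = a = 6378137 m.
x = R·λ = 6378137 × -0.744269480 = -4747052.706 m.
y = R·ln tan(π/4 + φ/2) = 6378137 × -0.428010216 = -2729907.793 m.

x -4747050 m, y -2729910 m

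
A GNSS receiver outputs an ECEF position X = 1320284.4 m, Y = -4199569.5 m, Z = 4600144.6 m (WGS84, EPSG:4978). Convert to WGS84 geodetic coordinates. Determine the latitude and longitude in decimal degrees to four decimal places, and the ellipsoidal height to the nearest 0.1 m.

λ = atan2(Y, X) = -72.54760040°; p = √(X²+Y²) = 4402219.3 m.
Bowring's method on WGS84 (a = 6378137 m, b = 6356752.314 m) gives φ = 46.45169991°, h = 223.0497 m.

lat 46.4517°, lon -72.5476°, h 223.0 m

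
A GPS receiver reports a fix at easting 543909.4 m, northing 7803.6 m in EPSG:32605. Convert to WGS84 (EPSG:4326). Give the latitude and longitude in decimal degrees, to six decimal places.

lat 0.070600°, lon -152.605400°

Zone 5N: λ₀ = -153°, k₀ = 0.9996, false easting 500000 m.
Meridian distance M = (N − FN)/k₀ = 7806.7 m.
Inverse transverse Mercator on WGS84 gives φ = 0.07059993°, λ = -152.60540015°.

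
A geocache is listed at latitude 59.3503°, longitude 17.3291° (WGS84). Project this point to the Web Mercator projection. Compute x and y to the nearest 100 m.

x 1929100 m, y 8256500 m

Web Mercator is spherical with R = a = 6378137 m.
x = R·λ = 6378137 × 0.302449851 = 1929066.588 m.
y = R·ln tan(π/4 + φ/2) = 6378137 × 1.294498451 = 8256488.468 m.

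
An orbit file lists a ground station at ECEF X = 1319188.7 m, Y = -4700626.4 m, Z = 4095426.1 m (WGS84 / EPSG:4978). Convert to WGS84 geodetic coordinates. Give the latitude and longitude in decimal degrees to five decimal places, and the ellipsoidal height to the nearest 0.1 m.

lat 40.18090°, lon -74.32370°, h 3214.2 m

λ = atan2(Y, X) = -74.32370032°; p = √(X²+Y²) = 4882227.7 m.
Bowring's method on WGS84 (a = 6378137 m, b = 6356752.314 m) gives φ = 40.18089974°, h = 3214.217 m.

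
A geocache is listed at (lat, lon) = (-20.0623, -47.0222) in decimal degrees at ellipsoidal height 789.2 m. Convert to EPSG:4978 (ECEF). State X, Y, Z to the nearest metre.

X 4086346 m, Y -4385475 m, Z -2174447 m

WGS84: a = 6378137 m, e² = 0.006694380; N(φ) = a/√(1−e²sin²φ) = 6380650.765 m.
X = (N+h)·cosφ·cosλ = 4086346.097 m; Y = (N+h)·cosφ·sinλ = -4385475.180 m; Z = (N(1−e²)+h)·sinφ = -2174447.200 m.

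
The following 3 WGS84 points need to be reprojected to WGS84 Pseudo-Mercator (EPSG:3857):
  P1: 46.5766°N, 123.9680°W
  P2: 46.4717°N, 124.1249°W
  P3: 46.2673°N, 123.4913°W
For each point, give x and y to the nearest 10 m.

Web Mercator: x = R·λ, y = R·ln tan(π/4+φ/2), R = 6378137 m.
P1 (46.5766°, -123.9680°) → (-13800054.635, 5873236.185) m.
P2 (46.4717°, -124.1249°) → (-13817520.663, 5856264.394) m.
P3 (46.2673°, -123.4913°) → (-13746988.633, 5823288.192) m.

P1: x -13800050 m, y 5873240 m; P2: x -13817520 m, y 5856260 m; P3: x -13746990 m, y 5823290 m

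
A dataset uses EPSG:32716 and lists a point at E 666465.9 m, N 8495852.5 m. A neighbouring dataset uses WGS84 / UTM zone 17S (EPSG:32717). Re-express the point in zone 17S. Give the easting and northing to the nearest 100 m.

UTM 16S → geographic: φ = -13.60120032°, λ = -85.46129971°.
UTM 17S (λ₀ = -81°) forward: E = 16964.391 m, N = 8491949.298 m.

E 17000 m, N 8491900 m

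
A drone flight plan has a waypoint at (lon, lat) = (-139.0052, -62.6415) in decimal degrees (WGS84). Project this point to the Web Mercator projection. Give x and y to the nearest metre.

Web Mercator is spherical with R = a = 6378137 m.
x = R·λ = 6378137 × -2.426098417 = -15473988.082 m.
y = R·ln tan(π/4 + φ/2) = 6378137 × -1.413089856 = -9012880.698 m.

x -15473988 m, y -9012881 m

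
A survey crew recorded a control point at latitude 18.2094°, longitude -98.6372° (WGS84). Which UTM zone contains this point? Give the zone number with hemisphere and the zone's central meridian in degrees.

UTM zone = ⌊(λ + 180)/6⌋ + 1; -98.6372° ∈ [-102°, -96°) → zone 14.
Hemisphere: N (φ ≥ 0).
Central meridian λ₀ = 6×14 − 183 = -99°.

Zone 14N, central meridian -99°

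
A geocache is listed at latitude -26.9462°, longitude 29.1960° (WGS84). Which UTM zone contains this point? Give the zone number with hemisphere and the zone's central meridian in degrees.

Zone 35S, central meridian 27°

UTM zone = ⌊(λ + 180)/6⌋ + 1; 29.1960° ∈ [24°, 30°) → zone 35.
Hemisphere: S (φ < 0).
Central meridian λ₀ = 6×35 − 183 = 27°.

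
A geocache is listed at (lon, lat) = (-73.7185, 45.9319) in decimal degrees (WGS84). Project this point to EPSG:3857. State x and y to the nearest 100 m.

x -8206300 m, y 5769400 m

Web Mercator is spherical with R = a = 6378137 m.
x = R·λ = 6378137 × -1.286630545 = -8206305.882 m.
y = R·ln tan(π/4 + φ/2) = 6378137 × 0.904565527 = 5769442.855 m.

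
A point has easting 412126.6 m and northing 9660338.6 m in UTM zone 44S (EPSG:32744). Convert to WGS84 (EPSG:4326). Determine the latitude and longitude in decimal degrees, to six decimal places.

lat -3.072700°, lon 80.209200°

Zone 44S: λ₀ = 81°, k₀ = 0.9996, false easting 500000 m, false northing 10000000 m.
Meridian distance M = (N − FN)/k₀ = -339797.3 m.
Inverse transverse Mercator on WGS84 gives φ = -3.07269957°, λ = 80.20919972°.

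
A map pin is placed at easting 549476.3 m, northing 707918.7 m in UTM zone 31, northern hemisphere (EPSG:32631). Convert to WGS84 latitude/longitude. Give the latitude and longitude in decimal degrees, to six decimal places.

Zone 31N: λ₀ = 3°, k₀ = 0.9996, false easting 500000 m.
Meridian distance M = (N − FN)/k₀ = 708202.0 m.
Inverse transverse Mercator on WGS84 gives φ = 6.40430043°, λ = 3.44740004°.

lat 6.404300°, lon 3.447400°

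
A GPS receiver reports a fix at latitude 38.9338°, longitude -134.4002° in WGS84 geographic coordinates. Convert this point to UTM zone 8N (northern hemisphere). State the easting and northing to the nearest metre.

Zone 8 central meridian λ₀ = 6×8 − 183 = -135°; Δλ = +0.5998°.
Transverse Mercator on WGS84 with k₀ = 0.9996 gives E = 551986.298 m, N = 4309601.343 m.

E 551986 m, N 4309601 m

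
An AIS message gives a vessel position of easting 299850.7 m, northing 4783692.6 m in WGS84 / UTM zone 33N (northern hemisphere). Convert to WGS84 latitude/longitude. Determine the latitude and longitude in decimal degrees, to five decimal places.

Zone 33N: λ₀ = 15°, k₀ = 0.9996, false easting 500000 m.
Meridian distance M = (N − FN)/k₀ = 4785606.8 m.
Inverse transverse Mercator on WGS84 gives φ = 43.17949972°, λ = 12.53730031°.

lat 43.17950°, lon 12.53730°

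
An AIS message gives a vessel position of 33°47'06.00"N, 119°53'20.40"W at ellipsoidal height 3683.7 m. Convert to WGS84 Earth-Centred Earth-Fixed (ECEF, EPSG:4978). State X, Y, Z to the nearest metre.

X -2645896 m, Y -4603399 m, Z 3528699 m

WGS84: a = 6378137 m, e² = 0.006694380; N(φ) = a/√(1−e²sin²φ) = 6384748.814 m.
X = (N+h)·cosφ·cosλ = -2645895.944 m; Y = (N+h)·cosφ·sinλ = -4603399.005 m; Z = (N(1−e²)+h)·sinφ = 3528699.213 m.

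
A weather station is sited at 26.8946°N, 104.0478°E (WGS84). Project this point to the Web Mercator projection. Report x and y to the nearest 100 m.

Web Mercator is spherical with R = a = 6378137 m.
x = R·λ = 6378137 × 1.815976689 = 11582548.114 m.
y = R·ln tan(π/4 + φ/2) = 6378137 × 0.487651735 = 3110309.572 m.

x 11582500 m, y 3110300 m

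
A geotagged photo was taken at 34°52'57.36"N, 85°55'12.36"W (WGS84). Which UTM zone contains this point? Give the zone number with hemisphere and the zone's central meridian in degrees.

Zone 16N, central meridian -87°

UTM zone = ⌊(λ + 180)/6⌋ + 1; -85.9201° ∈ [-90°, -84°) → zone 16.
Hemisphere: N (φ ≥ 0).
Central meridian λ₀ = 6×16 − 183 = -87°.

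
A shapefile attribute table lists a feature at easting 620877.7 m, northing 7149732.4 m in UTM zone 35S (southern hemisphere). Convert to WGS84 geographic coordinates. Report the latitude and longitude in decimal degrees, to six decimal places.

Zone 35S: λ₀ = 27°, k₀ = 0.9996, false easting 500000 m, false northing 10000000 m.
Meridian distance M = (N − FN)/k₀ = -2851408.2 m.
Inverse transverse Mercator on WGS84 gives φ = -25.76549965°, λ = 28.20539998°.

lat -25.765500°, lon 28.205400°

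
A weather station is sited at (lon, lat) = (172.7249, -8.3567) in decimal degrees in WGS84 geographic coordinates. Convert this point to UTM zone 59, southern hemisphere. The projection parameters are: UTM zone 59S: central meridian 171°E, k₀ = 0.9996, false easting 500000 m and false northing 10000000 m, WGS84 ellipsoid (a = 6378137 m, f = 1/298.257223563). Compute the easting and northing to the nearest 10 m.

E 689940 m, N 9075850 m

Zone 59 central meridian λ₀ = 6×59 − 183 = 171°; Δλ = +1.7249°.
Transverse Mercator on WGS84 with k₀ = 0.9996 gives E = 689941.364 m, N = 9075852.443 m.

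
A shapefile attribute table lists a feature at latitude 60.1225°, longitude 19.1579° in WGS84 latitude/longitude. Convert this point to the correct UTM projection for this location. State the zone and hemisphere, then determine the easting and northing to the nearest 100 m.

Longitude 19.1579° lies in the 6° band [18°, 24°), giving zone 34; latitude is north of the equator, so 34N.
Zone 34 central meridian λ₀ = 6×34 − 183 = 21°; Δλ = -1.8421°.
Transverse Mercator on WGS84 with k₀ = 0.9996 gives E = 397640.902 m, N = 6666480.813 m.

Zone 34N: E 397600 m, N 6666500 m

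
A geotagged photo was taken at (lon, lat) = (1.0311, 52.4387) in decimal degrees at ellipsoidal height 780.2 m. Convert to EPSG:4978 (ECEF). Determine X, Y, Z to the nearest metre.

WGS84: a = 6378137 m, e² = 0.006694380; N(φ) = a/√(1−e²sin²φ) = 6391594.565 m.
X = (N+h)·cosφ·cosλ = 3896223.806 m; Y = (N+h)·cosφ·sinλ = 70124.364 m; Z = (N(1−e²)+h)·sinφ = 5033327.652 m.

X 3896224 m, Y 70124 m, Z 5033328 m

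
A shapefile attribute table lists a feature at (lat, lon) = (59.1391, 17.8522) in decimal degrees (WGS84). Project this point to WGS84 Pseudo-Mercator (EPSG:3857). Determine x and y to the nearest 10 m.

Web Mercator is spherical with R = a = 6378137 m.
x = R·λ = 6378137 × 0.311579669 = 1987297.814 m.
y = R·ln tan(π/4 + φ/2) = 6378137 × 1.287290108 = 8210512.665 m.

x 1987300 m, y 8210510 m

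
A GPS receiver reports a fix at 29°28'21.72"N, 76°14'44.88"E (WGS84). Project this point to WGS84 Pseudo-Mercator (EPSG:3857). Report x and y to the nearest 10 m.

Web Mercator is spherical with R = a = 6378137 m.
x = R·λ = 6378137 × 1.330740251 = 8487643.631 m.
y = R·ln tan(π/4 + φ/2) = 6378137 × 0.538707279 = 3435948.830 m.

x 8487640 m, y 3435950 m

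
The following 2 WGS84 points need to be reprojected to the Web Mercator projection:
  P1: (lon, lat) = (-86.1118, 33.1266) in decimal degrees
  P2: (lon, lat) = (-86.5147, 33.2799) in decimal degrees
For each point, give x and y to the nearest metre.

Web Mercator: x = R·λ, y = R·ln tan(π/4+φ/2), R = 6378137 m.
P1 (33.1266°, -86.1118°) → (-9585921.727, 3912120.077) m.
P2 (33.2799°, -86.5147°) → (-9630772.350, 3932515.212) m.

P1: x -9585922 m, y 3912120 m; P2: x -9630772 m, y 3932515 m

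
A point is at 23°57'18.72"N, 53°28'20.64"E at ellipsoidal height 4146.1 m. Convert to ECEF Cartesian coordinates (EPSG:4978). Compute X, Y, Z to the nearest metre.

X 3473498 m, Y 4689437 m, Z 2575433 m

WGS84: a = 6378137 m, e² = 0.006694380; N(φ) = a/√(1−e²sin²φ) = 6381659.358 m.
X = (N+h)·cosφ·cosλ = 3473498.019 m; Y = (N+h)·cosφ·sinλ = 4689437.140 m; Z = (N(1−e²)+h)·sinφ = 2575433.072 m.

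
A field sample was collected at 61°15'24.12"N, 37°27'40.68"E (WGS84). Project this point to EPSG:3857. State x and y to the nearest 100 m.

x 4170200 m, y 8685000 m

Web Mercator is spherical with R = a = 6378137 m.
x = R·λ = 6378137 × 0.653823027 = 4170172.840 m.
y = R·ln tan(π/4 + φ/2) = 6378137 × 1.361683675 = 8685005.027 m.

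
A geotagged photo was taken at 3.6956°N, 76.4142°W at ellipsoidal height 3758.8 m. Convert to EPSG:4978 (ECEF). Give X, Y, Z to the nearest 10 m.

X 1496020 m, Y -6190510 m, Z 408600 m

WGS84: a = 6378137 m, e² = 0.006694380; N(φ) = a/√(1−e²sin²φ) = 6378225.696 m.
X = (N+h)·cosφ·cosλ = 1496018.586 m; Y = (N+h)·cosφ·sinλ = -6190512.214 m; Z = (N(1−e²)+h)·sinφ = 408602.964 m.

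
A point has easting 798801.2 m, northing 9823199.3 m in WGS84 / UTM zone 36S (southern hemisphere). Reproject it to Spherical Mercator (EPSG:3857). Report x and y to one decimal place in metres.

Unproject from UTM 36S (λ₀ = 33°) → φ = -1.59779986°, λ = 35.68529973°.
Web Mercator (R = 6378137 m): x = 3972469.395 m, y = -177889.326 m.

x 3972469.4 m, y -177889.3 m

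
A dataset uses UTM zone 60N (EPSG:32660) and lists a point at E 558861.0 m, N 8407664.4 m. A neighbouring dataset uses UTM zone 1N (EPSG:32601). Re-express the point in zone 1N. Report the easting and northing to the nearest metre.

UTM 60N → geographic: φ = 75.74379998°, λ = 179.14169971°.
UTM 1N (λ₀ = -177°) forward: E = 394009.866 m, N = 8410058.292 m.

E 394010 m, N 8410058 m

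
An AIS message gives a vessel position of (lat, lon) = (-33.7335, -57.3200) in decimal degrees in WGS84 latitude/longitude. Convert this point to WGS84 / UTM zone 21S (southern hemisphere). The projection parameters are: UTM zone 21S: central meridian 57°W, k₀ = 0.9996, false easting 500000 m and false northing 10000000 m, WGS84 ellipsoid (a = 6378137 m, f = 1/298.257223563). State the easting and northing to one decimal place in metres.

E 470356.7 m, N 6267346.4 m

Zone 21 central meridian λ₀ = 6×21 − 183 = -57°; Δλ = -0.3200°.
Transverse Mercator on WGS84 with k₀ = 0.9996 gives E = 470356.670 m, N = 6267346.403 m.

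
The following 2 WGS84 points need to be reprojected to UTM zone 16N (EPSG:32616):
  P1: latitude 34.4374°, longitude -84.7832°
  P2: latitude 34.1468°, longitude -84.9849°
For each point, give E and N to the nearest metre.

UTM zone 16N: λ₀ = -87°, k₀ = 0.9996.
P1 (34.4374°, -84.7832°) → (703679.899, 3812884.640) m.
P2 (34.1468°, -84.9849°) → (685783.671, 3780267.344) m.

P1: E 703680 m, N 3812885 m; P2: E 685784 m, N 3780267 m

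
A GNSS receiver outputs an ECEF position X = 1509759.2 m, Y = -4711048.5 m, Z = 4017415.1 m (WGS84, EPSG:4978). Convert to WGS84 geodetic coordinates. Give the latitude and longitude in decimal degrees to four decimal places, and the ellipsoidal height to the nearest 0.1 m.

lat 39.2678°, lon -72.2308°, h 3218.1 m

λ = atan2(Y, X) = -72.23079944°; p = √(X²+Y²) = 4947054.8 m.
Bowring's method on WGS84 (a = 6378137 m, b = 6356752.314 m) gives φ = 39.26779973°, h = 3218.080 m.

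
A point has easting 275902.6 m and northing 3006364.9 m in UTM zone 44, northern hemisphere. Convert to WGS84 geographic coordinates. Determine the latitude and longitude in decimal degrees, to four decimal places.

Zone 44N: λ₀ = 81°, k₀ = 0.9996, false easting 500000 m.
Meridian distance M = (N − FN)/k₀ = 3007567.9 m.
Inverse transverse Mercator on WGS84 gives φ = 27.16169972°, λ = 78.73840014°.

lat 27.1617°, lon 78.7384°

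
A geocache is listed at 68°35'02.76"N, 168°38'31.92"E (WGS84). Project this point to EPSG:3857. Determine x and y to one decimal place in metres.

x 18773163.8 m, y 10622801.1 m

Web Mercator is spherical with R = a = 6378137 m.
x = R·λ = 6378137 × 2.943361648 = 18773163.830 m.
y = R·ln tan(π/4 + φ/2) = 6378137 × 1.665502186 = 10622801.116 m.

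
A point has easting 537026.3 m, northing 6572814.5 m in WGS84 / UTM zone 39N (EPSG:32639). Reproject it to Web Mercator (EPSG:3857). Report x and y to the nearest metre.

x 5749652 m, y 8243900 m

Unproject from UTM 39N (λ₀ = 51°) → φ = 59.29259988°, λ = 51.64999997°.
Web Mercator (R = 6378137 m): x = 5749651.696 m, y = 8243899.511 m.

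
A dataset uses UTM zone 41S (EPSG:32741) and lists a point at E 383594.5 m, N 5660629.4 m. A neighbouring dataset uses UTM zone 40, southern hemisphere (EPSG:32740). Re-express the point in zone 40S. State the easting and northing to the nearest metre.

E 901802 m, N 5651174 m

UTM 41S → geographic: φ = -39.19580038°, λ = 61.65199974°.
UTM 40S (λ₀ = 57°) forward: E = 901801.764 m, N = 5651173.756 m.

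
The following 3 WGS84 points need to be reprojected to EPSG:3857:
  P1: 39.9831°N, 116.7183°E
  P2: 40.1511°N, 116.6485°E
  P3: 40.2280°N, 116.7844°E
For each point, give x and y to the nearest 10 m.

Web Mercator: x = R·λ, y = R·ln tan(π/4+φ/2), R = 6378137 m.
P1 (39.9831°, 116.7183°) → (12993021.722, 4863486.721) m.
P2 (40.1511°, 116.6485°) → (12985251.622, 4887924.076) m.
P3 (40.2280°, 116.7844°) → (13000379.941, 4899130.145) m.

P1: x 12993020 m, y 4863490 m; P2: x 12985250 m, y 4887920 m; P3: x 13000380 m, y 4899130 m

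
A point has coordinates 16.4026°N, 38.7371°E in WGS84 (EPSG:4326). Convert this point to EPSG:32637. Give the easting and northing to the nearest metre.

Zone 37 central meridian λ₀ = 6×37 − 183 = 39°; Δλ = -0.2629°.
Transverse Mercator on WGS84 with k₀ = 0.9996 gives E = 471928.847 m, N = 1813487.769 m.

E 471929 m, N 1813488 m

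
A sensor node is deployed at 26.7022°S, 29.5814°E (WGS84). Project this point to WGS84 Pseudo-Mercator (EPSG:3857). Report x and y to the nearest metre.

x 3292986 m, y -3086315 m

Web Mercator is spherical with R = a = 6378137 m.
x = R·λ = 6378137 × 0.516292827 = 3292986.385 m.
y = R·ln tan(π/4 + φ/2) = 6378137 × -0.483889667 = -3086314.587 m.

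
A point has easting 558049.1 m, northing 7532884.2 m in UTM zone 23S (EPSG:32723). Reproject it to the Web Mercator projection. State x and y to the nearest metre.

Unproject from UTM 23S (λ₀ = -45°) → φ = -22.30879988°, λ = -44.43640047°.
Web Mercator (R = 6378137 m): x = -4946637.473 m, y = -2548640.951 m.

x -4946637 m, y -2548641 m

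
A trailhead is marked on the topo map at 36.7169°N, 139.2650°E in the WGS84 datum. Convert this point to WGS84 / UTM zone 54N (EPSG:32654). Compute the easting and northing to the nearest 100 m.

Zone 54 central meridian λ₀ = 6×54 − 183 = 141°; Δλ = -1.7350°.
Transverse Mercator on WGS84 with k₀ = 0.9996 gives E = 345049.277 m, N = 4064870.788 m.

E 345000 m, N 4064900 m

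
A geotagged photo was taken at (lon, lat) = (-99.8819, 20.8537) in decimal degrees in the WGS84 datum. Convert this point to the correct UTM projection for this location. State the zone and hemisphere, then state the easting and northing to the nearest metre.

Longitude -99.8819° lies in the 6° band [-102°, -96°), giving zone 14; latitude is north of the equator, so 14N.
Zone 14 central meridian λ₀ = 6×14 − 183 = -99°; Δλ = -0.8819°.
Transverse Mercator on WGS84 with k₀ = 0.9996 gives E = 408253.442 m, N = 2306207.723 m.

Zone 14N: E 408253 m, N 2306208 m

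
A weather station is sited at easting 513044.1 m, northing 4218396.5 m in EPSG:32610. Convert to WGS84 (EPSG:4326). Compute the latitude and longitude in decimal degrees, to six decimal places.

lat 38.113300°, lon -122.851200°

Zone 10N: λ₀ = -123°, k₀ = 0.9996, false easting 500000 m.
Meridian distance M = (N − FN)/k₀ = 4220084.5 m.
Inverse transverse Mercator on WGS84 gives φ = 38.11330030°, λ = -122.85120024°.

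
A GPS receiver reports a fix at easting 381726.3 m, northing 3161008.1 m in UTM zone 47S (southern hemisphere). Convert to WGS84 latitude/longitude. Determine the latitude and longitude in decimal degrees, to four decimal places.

lat -61.6659°, lon 96.7660°

Zone 47S: λ₀ = 99°, k₀ = 0.9996, false easting 500000 m, false northing 10000000 m.
Meridian distance M = (N − FN)/k₀ = -6841728.6 m.
Inverse transverse Mercator on WGS84 gives φ = -61.66590001°, λ = 96.76599995°.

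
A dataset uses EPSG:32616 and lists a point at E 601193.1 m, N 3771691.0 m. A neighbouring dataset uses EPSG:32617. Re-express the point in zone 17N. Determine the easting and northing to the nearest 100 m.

E 47400 m, N 3782000 m

UTM 16N → geographic: φ = 34.08109972°, λ = -85.90319959°.
UTM 17N (λ₀ = -81°) forward: E = 47424.069 m, N = 3782015.602 m.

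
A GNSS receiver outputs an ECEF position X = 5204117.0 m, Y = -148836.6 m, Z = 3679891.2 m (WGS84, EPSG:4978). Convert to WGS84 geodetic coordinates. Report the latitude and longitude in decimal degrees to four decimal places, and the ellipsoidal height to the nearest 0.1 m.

λ = atan2(Y, X) = -1.63820012°; p = √(X²+Y²) = 5206244.9 m.
Bowring's method on WGS84 (a = 6378137 m, b = 6356752.314 m) gives φ = 35.43500038°, h = 4478.800 m.

lat 35.4350°, lon -1.6382°, h 4478.8 m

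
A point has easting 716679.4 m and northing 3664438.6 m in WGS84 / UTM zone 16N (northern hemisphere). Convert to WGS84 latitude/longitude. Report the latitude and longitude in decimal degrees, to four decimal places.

Zone 16N: λ₀ = -87°, k₀ = 0.9996, false easting 500000 m.
Meridian distance M = (N − FN)/k₀ = 3665905.0 m.
Inverse transverse Mercator on WGS84 gives φ = 33.09700010°, λ = -84.67819960°.

lat 33.0970°, lon -84.6782°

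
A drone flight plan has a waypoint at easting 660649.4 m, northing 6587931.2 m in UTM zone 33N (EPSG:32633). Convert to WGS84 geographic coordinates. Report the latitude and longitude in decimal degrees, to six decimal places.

Zone 33N: λ₀ = 15°, k₀ = 0.9996, false easting 500000 m.
Meridian distance M = (N − FN)/k₀ = 6590567.4 m.
Inverse transverse Mercator on WGS84 gives φ = 59.39930012°, λ = 17.82959929°.

lat 59.399300°, lon 17.829599°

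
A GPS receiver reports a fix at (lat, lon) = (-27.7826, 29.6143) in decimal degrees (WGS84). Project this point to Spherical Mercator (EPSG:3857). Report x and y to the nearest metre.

x 3296649 m, y -3221592 m

Web Mercator is spherical with R = a = 6378137 m.
x = R·λ = 6378137 × 0.516867041 = 3296648.796 m.
y = R·ln tan(π/4 + φ/2) = 6378137 × -0.505099243 = -3221592.170 m.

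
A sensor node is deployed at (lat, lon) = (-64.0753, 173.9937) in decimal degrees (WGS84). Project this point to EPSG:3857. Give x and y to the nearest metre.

Web Mercator is spherical with R = a = 6378137 m.
x = R·λ = 6378137 × 3.036762943 = 19368890.085 m.
y = R·ln tan(π/4 + φ/2) = 6378137 × -1.468910371 = -9368911.588 m.

x 19368890 m, y -9368912 m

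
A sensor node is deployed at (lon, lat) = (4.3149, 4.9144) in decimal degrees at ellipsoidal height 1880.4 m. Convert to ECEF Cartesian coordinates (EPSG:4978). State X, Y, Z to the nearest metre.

WGS84: a = 6378137 m, e² = 0.006694380; N(φ) = a/√(1−e²sin²φ) = 6378293.683 m.
X = (N+h)·cosφ·cosλ = 6338701.791 m; Y = (N+h)·cosφ·sinλ = 478267.139 m; Z = (N(1−e²)+h)·sinφ = 542914.589 m.

X 6338702 m, Y 478267 m, Z 542915 m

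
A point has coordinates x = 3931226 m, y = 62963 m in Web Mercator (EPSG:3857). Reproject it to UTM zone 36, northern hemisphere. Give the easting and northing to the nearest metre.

Web Mercator inverse (R = 6378137 m) → φ = 0.56559707°, λ = 35.31480401°.
UTM 36N forward: E = 757637.821 m, N = 62566.886 m.

E 757638 m, N 62567 m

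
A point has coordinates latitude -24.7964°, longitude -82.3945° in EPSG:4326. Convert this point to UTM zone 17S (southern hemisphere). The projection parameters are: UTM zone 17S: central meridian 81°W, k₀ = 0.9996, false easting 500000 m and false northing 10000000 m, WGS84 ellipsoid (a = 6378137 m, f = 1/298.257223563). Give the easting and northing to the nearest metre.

E 359041 m, N 7256877 m

Zone 17 central meridian λ₀ = 6×17 − 183 = -81°; Δλ = -1.3945°.
Transverse Mercator on WGS84 with k₀ = 0.9996 gives E = 359041.322 m, N = 7256876.770 m.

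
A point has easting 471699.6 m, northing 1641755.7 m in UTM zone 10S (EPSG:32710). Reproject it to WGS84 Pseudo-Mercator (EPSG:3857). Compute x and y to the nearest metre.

x -13803584 m, y -13066195 m

Unproject from UTM 10S (λ₀ = -123°) → φ = -75.30830011°, λ = -123.99970096°.
Web Mercator (R = 6378137 m): x = -13803583.570 m, y = -13066194.859 m.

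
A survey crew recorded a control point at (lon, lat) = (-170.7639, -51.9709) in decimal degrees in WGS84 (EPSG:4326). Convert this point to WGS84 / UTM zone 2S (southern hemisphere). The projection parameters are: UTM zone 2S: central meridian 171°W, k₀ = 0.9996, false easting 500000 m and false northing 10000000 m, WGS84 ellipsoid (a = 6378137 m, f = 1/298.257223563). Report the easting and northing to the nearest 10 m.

Zone 2 central meridian λ₀ = 6×2 − 183 = -171°; Δλ = +0.2361°.
Transverse Mercator on WGS84 with k₀ = 0.9996 gives E = 516218.890 m, N = 4242172.042 m.

E 516220 m, N 4242170 m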